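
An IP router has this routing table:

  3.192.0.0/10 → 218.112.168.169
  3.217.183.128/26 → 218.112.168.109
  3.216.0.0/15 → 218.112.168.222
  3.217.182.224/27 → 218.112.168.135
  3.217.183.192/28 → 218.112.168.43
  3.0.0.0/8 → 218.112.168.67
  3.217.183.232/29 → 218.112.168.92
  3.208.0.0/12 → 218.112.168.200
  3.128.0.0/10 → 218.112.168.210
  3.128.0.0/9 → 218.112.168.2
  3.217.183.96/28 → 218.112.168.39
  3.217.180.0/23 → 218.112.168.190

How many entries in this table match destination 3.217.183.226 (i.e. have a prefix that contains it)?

Prefixes containing 3.217.183.226:
  3.0.0.0/8 (3.0.0.0 - 3.255.255.255)
  3.128.0.0/9 (3.128.0.0 - 3.255.255.255)
  3.192.0.0/10 (3.192.0.0 - 3.255.255.255)
  3.208.0.0/12 (3.208.0.0 - 3.223.255.255)
  3.216.0.0/15 (3.216.0.0 - 3.217.255.255)
Total matching entries: 5.

5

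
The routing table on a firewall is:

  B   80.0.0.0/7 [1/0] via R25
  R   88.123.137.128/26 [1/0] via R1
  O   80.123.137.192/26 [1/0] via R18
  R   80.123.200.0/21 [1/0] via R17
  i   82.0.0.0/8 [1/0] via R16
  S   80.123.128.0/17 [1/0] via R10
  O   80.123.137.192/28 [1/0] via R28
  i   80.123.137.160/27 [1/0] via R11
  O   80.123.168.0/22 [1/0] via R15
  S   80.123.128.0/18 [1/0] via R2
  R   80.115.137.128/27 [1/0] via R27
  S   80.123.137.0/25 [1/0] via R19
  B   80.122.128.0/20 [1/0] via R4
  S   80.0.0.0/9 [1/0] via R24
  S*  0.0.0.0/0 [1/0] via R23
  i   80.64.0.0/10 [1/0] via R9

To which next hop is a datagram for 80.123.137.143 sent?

R2

Routes whose prefix contains 80.123.137.143:
  0.0.0.0/0 (default, matches everything) -> R23
  80.0.0.0/7 (80.0.0.0 - 81.255.255.255) -> R25
  80.0.0.0/9 (80.0.0.0 - 80.127.255.255) -> R24
  80.64.0.0/10 (80.64.0.0 - 80.127.255.255) -> R9
  80.123.128.0/17 (80.123.128.0 - 80.123.255.255) -> R10
  80.123.128.0/18 (80.123.128.0 - 80.123.191.255) -> R2
More-specific entries that do NOT match:
  80.123.137.192/28 (80.123.137.192 - 80.123.137.207) does not contain 80.123.137.143
  80.123.137.160/27 (80.123.137.160 - 80.123.137.191) does not contain 80.123.137.143
  80.115.137.128/27 (80.115.137.128 - 80.115.137.159) does not contain 80.123.137.143
  88.123.137.128/26 (88.123.137.128 - 88.123.137.191) does not contain 80.123.137.143
  80.123.137.192/26 (80.123.137.192 - 80.123.137.255) does not contain 80.123.137.143
  80.123.137.0/25 (80.123.137.0 - 80.123.137.127) does not contain 80.123.137.143
  80.123.168.0/22 (80.123.168.0 - 80.123.171.255) does not contain 80.123.137.143
  80.123.200.0/21 (80.123.200.0 - 80.123.207.255) does not contain 80.123.137.143
  80.122.128.0/20 (80.122.128.0 - 80.122.143.255) does not contain 80.123.137.143
Longest matching prefix is /18 -> next hop R2.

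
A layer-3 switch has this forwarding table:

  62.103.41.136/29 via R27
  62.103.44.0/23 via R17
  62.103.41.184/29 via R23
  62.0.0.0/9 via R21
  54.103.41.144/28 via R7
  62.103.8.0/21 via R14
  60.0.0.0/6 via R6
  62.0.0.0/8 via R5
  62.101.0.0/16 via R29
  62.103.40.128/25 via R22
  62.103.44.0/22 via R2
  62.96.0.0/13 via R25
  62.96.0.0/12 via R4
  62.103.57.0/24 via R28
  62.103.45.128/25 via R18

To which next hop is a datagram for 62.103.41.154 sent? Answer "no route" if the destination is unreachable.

Routes whose prefix contains 62.103.41.154:
  60.0.0.0/6 (60.0.0.0 - 63.255.255.255) -> R6
  62.0.0.0/8 (62.0.0.0 - 62.255.255.255) -> R5
  62.0.0.0/9 (62.0.0.0 - 62.127.255.255) -> R21
  62.96.0.0/12 (62.96.0.0 - 62.111.255.255) -> R4
  62.96.0.0/13 (62.96.0.0 - 62.103.255.255) -> R25
More-specific entries that do NOT match:
  62.103.41.136/29 (62.103.41.136 - 62.103.41.143) does not contain 62.103.41.154
  62.103.41.184/29 (62.103.41.184 - 62.103.41.191) does not contain 62.103.41.154
  54.103.41.144/28 (54.103.41.144 - 54.103.41.159) does not contain 62.103.41.154
  62.103.40.128/25 (62.103.40.128 - 62.103.40.255) does not contain 62.103.41.154
  62.103.45.128/25 (62.103.45.128 - 62.103.45.255) does not contain 62.103.41.154
  62.103.57.0/24 (62.103.57.0 - 62.103.57.255) does not contain 62.103.41.154
  62.103.44.0/23 (62.103.44.0 - 62.103.45.255) does not contain 62.103.41.154
  62.103.44.0/22 (62.103.44.0 - 62.103.47.255) does not contain 62.103.41.154
  62.103.8.0/21 (62.103.8.0 - 62.103.15.255) does not contain 62.103.41.154
  62.101.0.0/16 (62.101.0.0 - 62.101.255.255) does not contain 62.103.41.154
Longest matching prefix is /13 -> next hop R25.

R25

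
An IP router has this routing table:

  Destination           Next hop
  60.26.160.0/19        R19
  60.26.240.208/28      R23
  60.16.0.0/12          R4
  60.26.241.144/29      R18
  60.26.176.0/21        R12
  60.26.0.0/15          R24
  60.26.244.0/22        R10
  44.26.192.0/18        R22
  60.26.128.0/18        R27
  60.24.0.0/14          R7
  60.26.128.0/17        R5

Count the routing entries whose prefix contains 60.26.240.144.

Prefixes containing 60.26.240.144:
  60.16.0.0/12 (60.16.0.0 - 60.31.255.255)
  60.24.0.0/14 (60.24.0.0 - 60.27.255.255)
  60.26.0.0/15 (60.26.0.0 - 60.27.255.255)
  60.26.128.0/17 (60.26.128.0 - 60.26.255.255)
Total matching entries: 4.

4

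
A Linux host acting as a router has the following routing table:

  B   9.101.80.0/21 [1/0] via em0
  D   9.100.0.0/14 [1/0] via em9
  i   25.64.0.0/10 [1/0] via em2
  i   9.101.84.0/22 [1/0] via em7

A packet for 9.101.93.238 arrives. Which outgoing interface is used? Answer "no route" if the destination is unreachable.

Routes whose prefix contains 9.101.93.238:
  9.100.0.0/14 (9.100.0.0 - 9.103.255.255) -> em9
More-specific entries that do NOT match:
  9.101.84.0/22 (9.101.84.0 - 9.101.87.255) does not contain 9.101.93.238
  9.101.80.0/21 (9.101.80.0 - 9.101.87.255) does not contain 9.101.93.238
Longest matching prefix is /14 -> interface em9.

em9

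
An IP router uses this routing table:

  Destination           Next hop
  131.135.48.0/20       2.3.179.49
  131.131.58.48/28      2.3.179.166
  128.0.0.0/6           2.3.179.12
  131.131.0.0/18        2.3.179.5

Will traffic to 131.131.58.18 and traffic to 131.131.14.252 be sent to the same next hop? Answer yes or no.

yes

131.131.58.18: longest match 131.131.0.0/18 -> 2.3.179.5
131.131.14.252: longest match 131.131.0.0/18 -> 2.3.179.5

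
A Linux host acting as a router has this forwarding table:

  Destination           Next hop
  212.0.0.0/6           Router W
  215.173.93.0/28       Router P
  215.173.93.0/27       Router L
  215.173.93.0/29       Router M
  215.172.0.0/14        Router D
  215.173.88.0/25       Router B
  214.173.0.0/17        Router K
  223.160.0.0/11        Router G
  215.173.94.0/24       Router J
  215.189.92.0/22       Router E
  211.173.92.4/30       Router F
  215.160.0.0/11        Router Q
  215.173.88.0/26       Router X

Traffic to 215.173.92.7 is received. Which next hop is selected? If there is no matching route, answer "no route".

Routes whose prefix contains 215.173.92.7:
  212.0.0.0/6 (212.0.0.0 - 215.255.255.255) -> Router W
  215.160.0.0/11 (215.160.0.0 - 215.191.255.255) -> Router Q
  215.172.0.0/14 (215.172.0.0 - 215.175.255.255) -> Router D
More-specific entries that do NOT match:
  211.173.92.4/30 (211.173.92.4 - 211.173.92.7) does not contain 215.173.92.7
  215.173.93.0/29 (215.173.93.0 - 215.173.93.7) does not contain 215.173.92.7
  215.173.93.0/28 (215.173.93.0 - 215.173.93.15) does not contain 215.173.92.7
  215.173.93.0/27 (215.173.93.0 - 215.173.93.31) does not contain 215.173.92.7
  215.173.88.0/26 (215.173.88.0 - 215.173.88.63) does not contain 215.173.92.7
  215.173.88.0/25 (215.173.88.0 - 215.173.88.127) does not contain 215.173.92.7
  215.173.94.0/24 (215.173.94.0 - 215.173.94.255) does not contain 215.173.92.7
  215.189.92.0/22 (215.189.92.0 - 215.189.95.255) does not contain 215.173.92.7
  214.173.0.0/17 (214.173.0.0 - 214.173.127.255) does not contain 215.173.92.7
Longest matching prefix is /14 -> next hop Router D.

Router D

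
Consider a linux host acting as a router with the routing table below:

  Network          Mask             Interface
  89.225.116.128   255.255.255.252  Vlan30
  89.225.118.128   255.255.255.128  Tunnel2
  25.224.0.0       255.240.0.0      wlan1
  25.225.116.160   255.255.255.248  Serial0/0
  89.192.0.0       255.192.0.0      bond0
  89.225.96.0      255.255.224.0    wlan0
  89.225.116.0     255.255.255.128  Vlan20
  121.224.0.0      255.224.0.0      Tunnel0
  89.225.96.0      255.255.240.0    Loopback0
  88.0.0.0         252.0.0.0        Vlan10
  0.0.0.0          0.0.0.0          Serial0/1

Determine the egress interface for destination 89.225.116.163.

wlan0

Routes whose prefix contains 89.225.116.163:
  0.0.0.0/0 (default, matches everything) -> Serial0/1
  88.0.0.0/6 (88.0.0.0 - 91.255.255.255) -> Vlan10
  89.192.0.0/10 (89.192.0.0 - 89.255.255.255) -> bond0
  89.225.96.0/19 (89.225.96.0 - 89.225.127.255) -> wlan0
More-specific entries that do NOT match:
  89.225.116.128/30 (89.225.116.128 - 89.225.116.131) does not contain 89.225.116.163
  25.225.116.160/29 (25.225.116.160 - 25.225.116.167) does not contain 89.225.116.163
  89.225.118.128/25 (89.225.118.128 - 89.225.118.255) does not contain 89.225.116.163
  89.225.116.0/25 (89.225.116.0 - 89.225.116.127) does not contain 89.225.116.163
  89.225.96.0/20 (89.225.96.0 - 89.225.111.255) does not contain 89.225.116.163
Longest matching prefix is /19 -> interface wlan0.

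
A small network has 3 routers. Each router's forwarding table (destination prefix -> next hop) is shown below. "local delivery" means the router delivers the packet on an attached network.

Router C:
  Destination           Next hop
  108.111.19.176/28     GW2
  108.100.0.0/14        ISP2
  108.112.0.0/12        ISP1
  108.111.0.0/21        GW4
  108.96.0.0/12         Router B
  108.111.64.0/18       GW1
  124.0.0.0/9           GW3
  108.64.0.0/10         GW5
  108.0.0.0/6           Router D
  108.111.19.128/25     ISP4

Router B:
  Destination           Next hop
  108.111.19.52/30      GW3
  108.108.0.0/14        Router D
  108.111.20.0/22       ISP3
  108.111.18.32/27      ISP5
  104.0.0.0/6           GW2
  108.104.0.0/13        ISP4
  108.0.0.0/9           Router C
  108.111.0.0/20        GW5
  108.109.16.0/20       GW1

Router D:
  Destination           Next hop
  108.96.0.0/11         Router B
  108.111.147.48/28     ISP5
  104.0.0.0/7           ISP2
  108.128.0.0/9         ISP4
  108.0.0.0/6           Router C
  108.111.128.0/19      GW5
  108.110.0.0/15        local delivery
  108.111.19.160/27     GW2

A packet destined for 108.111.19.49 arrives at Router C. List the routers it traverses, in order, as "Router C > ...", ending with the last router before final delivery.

Router C > Router B > Router D

At Router C: longest match for 108.111.19.49 is 108.96.0.0/12 -> Router B
At Router B: longest match for 108.111.19.49 is 108.108.0.0/14 -> Router D
At Router D: longest match for 108.111.19.49 is 108.110.0.0/15 -> local delivery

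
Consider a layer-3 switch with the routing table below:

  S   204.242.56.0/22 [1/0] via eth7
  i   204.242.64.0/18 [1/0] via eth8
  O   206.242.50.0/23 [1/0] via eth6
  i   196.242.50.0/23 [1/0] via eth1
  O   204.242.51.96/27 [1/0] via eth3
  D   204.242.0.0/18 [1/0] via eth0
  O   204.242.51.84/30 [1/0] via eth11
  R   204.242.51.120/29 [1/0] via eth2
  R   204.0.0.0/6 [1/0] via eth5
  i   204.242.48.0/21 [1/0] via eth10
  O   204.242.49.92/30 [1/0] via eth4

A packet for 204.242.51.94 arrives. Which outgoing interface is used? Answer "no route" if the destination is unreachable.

Routes whose prefix contains 204.242.51.94:
  204.0.0.0/6 (204.0.0.0 - 207.255.255.255) -> eth5
  204.242.0.0/18 (204.242.0.0 - 204.242.63.255) -> eth0
  204.242.48.0/21 (204.242.48.0 - 204.242.55.255) -> eth10
More-specific entries that do NOT match:
  204.242.51.84/30 (204.242.51.84 - 204.242.51.87) does not contain 204.242.51.94
  204.242.49.92/30 (204.242.49.92 - 204.242.49.95) does not contain 204.242.51.94
  204.242.51.120/29 (204.242.51.120 - 204.242.51.127) does not contain 204.242.51.94
  204.242.51.96/27 (204.242.51.96 - 204.242.51.127) does not contain 204.242.51.94
  206.242.50.0/23 (206.242.50.0 - 206.242.51.255) does not contain 204.242.51.94
  196.242.50.0/23 (196.242.50.0 - 196.242.51.255) does not contain 204.242.51.94
  204.242.56.0/22 (204.242.56.0 - 204.242.59.255) does not contain 204.242.51.94
Longest matching prefix is /21 -> interface eth10.

eth10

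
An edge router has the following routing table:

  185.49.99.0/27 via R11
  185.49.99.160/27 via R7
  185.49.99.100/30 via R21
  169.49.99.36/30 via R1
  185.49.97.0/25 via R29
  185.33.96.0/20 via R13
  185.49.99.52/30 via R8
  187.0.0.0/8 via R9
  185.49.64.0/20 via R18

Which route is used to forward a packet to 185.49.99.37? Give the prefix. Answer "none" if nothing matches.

none

185.49.99.37 is outside every listed prefix and there is no default route.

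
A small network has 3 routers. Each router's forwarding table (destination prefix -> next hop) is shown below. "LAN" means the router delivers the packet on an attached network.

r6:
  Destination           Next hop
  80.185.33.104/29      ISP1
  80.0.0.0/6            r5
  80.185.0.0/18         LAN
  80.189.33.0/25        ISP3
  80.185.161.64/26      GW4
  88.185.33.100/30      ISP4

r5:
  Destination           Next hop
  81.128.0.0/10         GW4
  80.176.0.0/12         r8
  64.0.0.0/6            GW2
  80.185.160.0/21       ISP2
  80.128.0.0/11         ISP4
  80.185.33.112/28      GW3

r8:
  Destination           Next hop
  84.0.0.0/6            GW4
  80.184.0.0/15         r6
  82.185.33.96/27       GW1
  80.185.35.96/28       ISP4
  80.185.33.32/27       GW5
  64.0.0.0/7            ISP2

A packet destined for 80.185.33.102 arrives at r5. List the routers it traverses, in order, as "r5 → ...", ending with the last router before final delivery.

At r5: longest match for 80.185.33.102 is 80.176.0.0/12 -> r8
At r8: longest match for 80.185.33.102 is 80.184.0.0/15 -> r6
At r6: longest match for 80.185.33.102 is 80.185.0.0/18 -> LAN

r5 → r8 → r6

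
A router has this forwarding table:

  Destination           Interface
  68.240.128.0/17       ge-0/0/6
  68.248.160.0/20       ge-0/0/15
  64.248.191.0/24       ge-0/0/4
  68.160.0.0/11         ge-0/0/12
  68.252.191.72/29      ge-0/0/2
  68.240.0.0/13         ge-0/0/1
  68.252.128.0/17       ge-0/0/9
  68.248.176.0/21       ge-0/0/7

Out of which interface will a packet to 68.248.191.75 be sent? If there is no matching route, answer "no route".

no route

No entry's prefix contains 68.248.191.75; there is no default route.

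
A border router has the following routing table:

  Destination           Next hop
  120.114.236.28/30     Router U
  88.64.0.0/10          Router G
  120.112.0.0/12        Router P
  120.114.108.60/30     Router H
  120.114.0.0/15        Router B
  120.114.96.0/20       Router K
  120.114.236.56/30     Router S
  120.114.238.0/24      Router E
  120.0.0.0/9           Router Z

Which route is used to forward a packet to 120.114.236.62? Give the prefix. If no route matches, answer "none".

Entries matching 120.114.236.62:
  120.0.0.0/9 (120.0.0.0 - 120.127.255.255)
  120.112.0.0/12 (120.112.0.0 - 120.127.255.255)
  120.114.0.0/15 (120.114.0.0 - 120.115.255.255)
Most specific is 120.114.0.0/15.

120.114.0.0/15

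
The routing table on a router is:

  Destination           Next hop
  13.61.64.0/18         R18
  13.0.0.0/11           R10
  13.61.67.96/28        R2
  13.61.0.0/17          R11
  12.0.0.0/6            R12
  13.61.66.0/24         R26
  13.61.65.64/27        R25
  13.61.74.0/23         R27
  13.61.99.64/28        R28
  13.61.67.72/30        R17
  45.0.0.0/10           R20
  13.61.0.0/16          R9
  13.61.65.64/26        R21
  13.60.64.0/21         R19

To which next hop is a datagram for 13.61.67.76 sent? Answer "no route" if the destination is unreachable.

R18

Routes whose prefix contains 13.61.67.76:
  12.0.0.0/6 (12.0.0.0 - 15.255.255.255) -> R12
  13.61.0.0/16 (13.61.0.0 - 13.61.255.255) -> R9
  13.61.0.0/17 (13.61.0.0 - 13.61.127.255) -> R11
  13.61.64.0/18 (13.61.64.0 - 13.61.127.255) -> R18
More-specific entries that do NOT match:
  13.61.67.72/30 (13.61.67.72 - 13.61.67.75) does not contain 13.61.67.76
  13.61.67.96/28 (13.61.67.96 - 13.61.67.111) does not contain 13.61.67.76
  13.61.99.64/28 (13.61.99.64 - 13.61.99.79) does not contain 13.61.67.76
  13.61.65.64/27 (13.61.65.64 - 13.61.65.95) does not contain 13.61.67.76
  13.61.65.64/26 (13.61.65.64 - 13.61.65.127) does not contain 13.61.67.76
  13.61.66.0/24 (13.61.66.0 - 13.61.66.255) does not contain 13.61.67.76
  13.61.74.0/23 (13.61.74.0 - 13.61.75.255) does not contain 13.61.67.76
  13.60.64.0/21 (13.60.64.0 - 13.60.71.255) does not contain 13.61.67.76
Longest matching prefix is /18 -> next hop R18.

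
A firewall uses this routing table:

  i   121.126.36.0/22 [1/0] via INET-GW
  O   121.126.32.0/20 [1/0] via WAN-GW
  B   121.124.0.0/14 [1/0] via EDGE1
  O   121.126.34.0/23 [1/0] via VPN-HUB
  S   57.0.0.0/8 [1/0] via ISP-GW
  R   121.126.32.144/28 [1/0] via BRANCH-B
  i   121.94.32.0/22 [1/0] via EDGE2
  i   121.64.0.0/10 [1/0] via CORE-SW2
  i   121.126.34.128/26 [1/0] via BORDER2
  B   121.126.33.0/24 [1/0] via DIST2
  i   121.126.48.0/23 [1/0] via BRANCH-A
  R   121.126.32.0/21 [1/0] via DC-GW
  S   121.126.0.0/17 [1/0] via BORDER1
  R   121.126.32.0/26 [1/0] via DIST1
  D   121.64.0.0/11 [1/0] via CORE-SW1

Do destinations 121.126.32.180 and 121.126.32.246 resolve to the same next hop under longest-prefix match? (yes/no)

121.126.32.180: longest match 121.126.32.0/21 -> DC-GW
121.126.32.246: longest match 121.126.32.0/21 -> DC-GW

yes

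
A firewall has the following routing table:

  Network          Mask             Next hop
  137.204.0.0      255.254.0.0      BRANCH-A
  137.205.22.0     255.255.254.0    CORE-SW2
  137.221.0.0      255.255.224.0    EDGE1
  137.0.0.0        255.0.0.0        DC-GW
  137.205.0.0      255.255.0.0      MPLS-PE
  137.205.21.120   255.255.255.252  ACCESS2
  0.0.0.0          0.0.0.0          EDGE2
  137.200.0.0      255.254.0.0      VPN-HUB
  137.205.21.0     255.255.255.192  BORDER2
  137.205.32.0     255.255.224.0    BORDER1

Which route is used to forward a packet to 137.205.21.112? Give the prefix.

137.205.0.0/16

Entries matching 137.205.21.112:
  0.0.0.0/0 (default, matches everything)
  137.0.0.0/8 (137.0.0.0 - 137.255.255.255)
  137.204.0.0/15 (137.204.0.0 - 137.205.255.255)
  137.205.0.0/16 (137.205.0.0 - 137.205.255.255)
Most specific is 137.205.0.0/16.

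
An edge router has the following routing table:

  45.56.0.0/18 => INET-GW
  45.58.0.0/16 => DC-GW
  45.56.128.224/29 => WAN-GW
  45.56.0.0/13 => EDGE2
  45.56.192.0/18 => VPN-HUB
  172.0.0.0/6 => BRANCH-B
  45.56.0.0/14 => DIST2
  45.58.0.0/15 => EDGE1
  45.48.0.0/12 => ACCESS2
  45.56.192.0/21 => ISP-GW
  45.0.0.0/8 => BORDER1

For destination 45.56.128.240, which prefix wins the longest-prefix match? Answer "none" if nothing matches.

45.56.0.0/14

Entries matching 45.56.128.240:
  45.0.0.0/8 (45.0.0.0 - 45.255.255.255)
  45.48.0.0/12 (45.48.0.0 - 45.63.255.255)
  45.56.0.0/13 (45.56.0.0 - 45.63.255.255)
  45.56.0.0/14 (45.56.0.0 - 45.59.255.255)
Most specific is 45.56.0.0/14.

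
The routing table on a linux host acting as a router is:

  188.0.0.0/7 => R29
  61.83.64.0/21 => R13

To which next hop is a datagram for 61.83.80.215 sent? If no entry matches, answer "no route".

No entry's prefix contains 61.83.80.215; there is no default route.

no route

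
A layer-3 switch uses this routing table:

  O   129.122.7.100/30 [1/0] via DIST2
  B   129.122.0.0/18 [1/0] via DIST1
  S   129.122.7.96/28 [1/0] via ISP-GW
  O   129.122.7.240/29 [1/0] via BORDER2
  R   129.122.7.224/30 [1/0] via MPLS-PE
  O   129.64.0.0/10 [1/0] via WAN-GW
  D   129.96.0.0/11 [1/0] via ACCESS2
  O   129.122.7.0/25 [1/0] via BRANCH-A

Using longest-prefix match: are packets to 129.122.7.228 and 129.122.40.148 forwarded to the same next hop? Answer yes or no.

129.122.7.228: longest match 129.122.0.0/18 -> DIST1
129.122.40.148: longest match 129.122.0.0/18 -> DIST1

yes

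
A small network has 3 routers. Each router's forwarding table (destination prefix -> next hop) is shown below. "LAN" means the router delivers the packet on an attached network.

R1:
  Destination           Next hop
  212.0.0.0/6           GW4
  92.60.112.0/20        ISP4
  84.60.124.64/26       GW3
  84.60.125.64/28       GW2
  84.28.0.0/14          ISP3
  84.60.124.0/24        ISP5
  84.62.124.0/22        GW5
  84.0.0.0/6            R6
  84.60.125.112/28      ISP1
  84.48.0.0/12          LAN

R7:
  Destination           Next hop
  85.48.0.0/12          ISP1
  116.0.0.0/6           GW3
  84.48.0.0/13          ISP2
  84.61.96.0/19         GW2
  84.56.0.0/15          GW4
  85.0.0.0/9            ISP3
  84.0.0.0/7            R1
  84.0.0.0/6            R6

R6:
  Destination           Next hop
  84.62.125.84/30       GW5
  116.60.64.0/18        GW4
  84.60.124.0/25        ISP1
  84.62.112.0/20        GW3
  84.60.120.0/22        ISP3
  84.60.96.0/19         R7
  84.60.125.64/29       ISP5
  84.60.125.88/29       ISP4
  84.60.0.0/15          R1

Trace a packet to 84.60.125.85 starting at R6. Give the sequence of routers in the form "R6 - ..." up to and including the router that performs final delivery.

R6 - R7 - R1

At R6: longest match for 84.60.125.85 is 84.60.96.0/19 -> R7
At R7: longest match for 84.60.125.85 is 84.0.0.0/7 -> R1
At R1: longest match for 84.60.125.85 is 84.48.0.0/12 -> LAN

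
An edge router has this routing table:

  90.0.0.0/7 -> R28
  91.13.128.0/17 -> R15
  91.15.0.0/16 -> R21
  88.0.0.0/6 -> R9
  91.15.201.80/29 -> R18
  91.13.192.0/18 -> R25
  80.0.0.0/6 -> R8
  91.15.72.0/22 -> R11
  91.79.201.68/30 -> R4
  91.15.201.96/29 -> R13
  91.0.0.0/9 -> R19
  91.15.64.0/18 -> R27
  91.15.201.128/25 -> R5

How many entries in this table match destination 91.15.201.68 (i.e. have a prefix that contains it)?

Prefixes containing 91.15.201.68:
  88.0.0.0/6 (88.0.0.0 - 91.255.255.255)
  90.0.0.0/7 (90.0.0.0 - 91.255.255.255)
  91.0.0.0/9 (91.0.0.0 - 91.127.255.255)
  91.15.0.0/16 (91.15.0.0 - 91.15.255.255)
Total matching entries: 4.

4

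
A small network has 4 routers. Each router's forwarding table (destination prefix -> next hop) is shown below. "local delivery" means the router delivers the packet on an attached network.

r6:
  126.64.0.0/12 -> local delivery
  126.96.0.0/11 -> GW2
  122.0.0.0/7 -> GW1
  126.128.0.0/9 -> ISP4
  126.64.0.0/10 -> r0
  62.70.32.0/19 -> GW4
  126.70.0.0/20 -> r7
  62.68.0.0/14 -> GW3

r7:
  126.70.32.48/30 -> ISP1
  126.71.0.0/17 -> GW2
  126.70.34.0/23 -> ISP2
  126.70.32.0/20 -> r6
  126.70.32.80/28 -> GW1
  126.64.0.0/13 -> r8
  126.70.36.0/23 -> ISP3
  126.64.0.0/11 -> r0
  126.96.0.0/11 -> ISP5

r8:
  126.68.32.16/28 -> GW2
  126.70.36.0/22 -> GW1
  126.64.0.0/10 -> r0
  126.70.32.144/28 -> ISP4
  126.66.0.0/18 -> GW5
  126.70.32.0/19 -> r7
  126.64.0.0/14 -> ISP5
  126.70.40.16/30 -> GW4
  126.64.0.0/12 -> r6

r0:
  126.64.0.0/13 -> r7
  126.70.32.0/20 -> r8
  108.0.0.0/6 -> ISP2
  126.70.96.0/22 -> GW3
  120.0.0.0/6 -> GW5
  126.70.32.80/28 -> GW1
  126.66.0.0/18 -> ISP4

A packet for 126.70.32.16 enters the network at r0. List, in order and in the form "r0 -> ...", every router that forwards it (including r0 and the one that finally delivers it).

At r0: longest match for 126.70.32.16 is 126.70.32.0/20 -> r8
At r8: longest match for 126.70.32.16 is 126.70.32.0/19 -> r7
At r7: longest match for 126.70.32.16 is 126.70.32.0/20 -> r6
At r6: longest match for 126.70.32.16 is 126.64.0.0/12 -> local delivery

r0 -> r8 -> r7 -> r6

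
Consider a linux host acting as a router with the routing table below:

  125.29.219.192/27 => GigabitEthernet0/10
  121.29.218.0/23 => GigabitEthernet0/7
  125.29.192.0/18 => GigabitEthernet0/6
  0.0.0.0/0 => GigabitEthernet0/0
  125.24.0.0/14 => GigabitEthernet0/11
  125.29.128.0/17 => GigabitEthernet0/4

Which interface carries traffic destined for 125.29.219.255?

Routes whose prefix contains 125.29.219.255:
  0.0.0.0/0 (default, matches everything) -> GigabitEthernet0/0
  125.29.128.0/17 (125.29.128.0 - 125.29.255.255) -> GigabitEthernet0/4
  125.29.192.0/18 (125.29.192.0 - 125.29.255.255) -> GigabitEthernet0/6
More-specific entries that do NOT match:
  125.29.219.192/27 (125.29.219.192 - 125.29.219.223) does not contain 125.29.219.255
  121.29.218.0/23 (121.29.218.0 - 121.29.219.255) does not contain 125.29.219.255
Longest matching prefix is /18 -> interface GigabitEthernet0/6.

GigabitEthernet0/6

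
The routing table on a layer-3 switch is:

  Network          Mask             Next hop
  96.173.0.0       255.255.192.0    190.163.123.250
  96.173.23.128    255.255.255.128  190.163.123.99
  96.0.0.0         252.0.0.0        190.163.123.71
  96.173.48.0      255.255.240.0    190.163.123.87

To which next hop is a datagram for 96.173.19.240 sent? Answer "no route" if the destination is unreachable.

Routes whose prefix contains 96.173.19.240:
  96.0.0.0/6 (96.0.0.0 - 99.255.255.255) -> 190.163.123.71
  96.173.0.0/18 (96.173.0.0 - 96.173.63.255) -> 190.163.123.250
More-specific entries that do NOT match:
  96.173.23.128/25 (96.173.23.128 - 96.173.23.255) does not contain 96.173.19.240
  96.173.48.0/20 (96.173.48.0 - 96.173.63.255) does not contain 96.173.19.240
Longest matching prefix is /18 -> next hop 190.163.123.250.

190.163.123.250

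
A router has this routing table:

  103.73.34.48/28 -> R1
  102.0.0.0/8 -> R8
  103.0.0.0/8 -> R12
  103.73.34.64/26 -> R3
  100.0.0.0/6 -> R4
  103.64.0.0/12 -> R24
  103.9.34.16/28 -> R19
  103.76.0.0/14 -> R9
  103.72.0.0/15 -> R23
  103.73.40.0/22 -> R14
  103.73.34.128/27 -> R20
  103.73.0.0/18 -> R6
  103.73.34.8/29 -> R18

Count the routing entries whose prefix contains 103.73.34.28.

Prefixes containing 103.73.34.28:
  100.0.0.0/6 (100.0.0.0 - 103.255.255.255)
  103.0.0.0/8 (103.0.0.0 - 103.255.255.255)
  103.64.0.0/12 (103.64.0.0 - 103.79.255.255)
  103.72.0.0/15 (103.72.0.0 - 103.73.255.255)
  103.73.0.0/18 (103.73.0.0 - 103.73.63.255)
Total matching entries: 5.

5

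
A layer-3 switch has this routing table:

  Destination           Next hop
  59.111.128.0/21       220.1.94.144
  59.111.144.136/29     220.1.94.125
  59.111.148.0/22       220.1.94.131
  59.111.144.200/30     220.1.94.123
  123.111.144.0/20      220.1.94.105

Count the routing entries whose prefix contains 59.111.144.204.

No listed prefix contains 59.111.144.204.
Total matching entries: 0.

0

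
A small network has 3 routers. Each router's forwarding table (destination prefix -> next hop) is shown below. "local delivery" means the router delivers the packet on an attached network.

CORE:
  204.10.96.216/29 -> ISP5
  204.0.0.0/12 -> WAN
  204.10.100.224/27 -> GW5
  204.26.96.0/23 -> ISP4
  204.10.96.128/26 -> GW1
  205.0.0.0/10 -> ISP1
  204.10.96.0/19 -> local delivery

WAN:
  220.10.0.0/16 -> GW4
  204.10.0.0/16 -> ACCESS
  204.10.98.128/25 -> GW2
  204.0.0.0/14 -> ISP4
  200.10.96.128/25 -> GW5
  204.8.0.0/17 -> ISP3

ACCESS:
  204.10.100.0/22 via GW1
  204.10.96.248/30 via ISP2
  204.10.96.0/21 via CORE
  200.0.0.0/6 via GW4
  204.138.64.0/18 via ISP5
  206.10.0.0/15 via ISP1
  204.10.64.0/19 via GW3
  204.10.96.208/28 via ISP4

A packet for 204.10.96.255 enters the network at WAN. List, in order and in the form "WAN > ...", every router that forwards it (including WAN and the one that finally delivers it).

WAN > ACCESS > CORE

At WAN: longest match for 204.10.96.255 is 204.10.0.0/16 -> ACCESS
At ACCESS: longest match for 204.10.96.255 is 204.10.96.0/21 -> CORE
At CORE: longest match for 204.10.96.255 is 204.10.96.0/19 -> local delivery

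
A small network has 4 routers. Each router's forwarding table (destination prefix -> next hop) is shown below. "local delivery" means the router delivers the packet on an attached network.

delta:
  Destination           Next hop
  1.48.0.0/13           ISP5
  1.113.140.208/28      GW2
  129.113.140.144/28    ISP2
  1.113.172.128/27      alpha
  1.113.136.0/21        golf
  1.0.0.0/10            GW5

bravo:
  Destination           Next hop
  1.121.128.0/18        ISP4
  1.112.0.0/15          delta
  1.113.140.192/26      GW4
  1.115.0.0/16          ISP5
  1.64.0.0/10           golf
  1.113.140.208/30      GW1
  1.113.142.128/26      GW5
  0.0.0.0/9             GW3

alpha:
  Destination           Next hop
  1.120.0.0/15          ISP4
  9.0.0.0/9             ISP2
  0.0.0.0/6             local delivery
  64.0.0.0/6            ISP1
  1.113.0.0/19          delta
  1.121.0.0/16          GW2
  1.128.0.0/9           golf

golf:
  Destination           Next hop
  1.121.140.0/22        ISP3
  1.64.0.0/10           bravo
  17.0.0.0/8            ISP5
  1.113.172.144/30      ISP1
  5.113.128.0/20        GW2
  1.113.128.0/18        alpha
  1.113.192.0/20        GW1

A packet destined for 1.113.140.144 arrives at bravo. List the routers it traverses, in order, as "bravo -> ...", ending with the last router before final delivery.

bravo -> delta -> golf -> alpha

At bravo: longest match for 1.113.140.144 is 1.112.0.0/15 -> delta
At delta: longest match for 1.113.140.144 is 1.113.136.0/21 -> golf
At golf: longest match for 1.113.140.144 is 1.113.128.0/18 -> alpha
At alpha: longest match for 1.113.140.144 is 0.0.0.0/6 -> local delivery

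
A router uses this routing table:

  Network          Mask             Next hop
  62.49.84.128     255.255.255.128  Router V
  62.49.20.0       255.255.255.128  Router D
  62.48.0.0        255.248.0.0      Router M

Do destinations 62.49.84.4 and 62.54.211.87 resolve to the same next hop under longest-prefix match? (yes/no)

62.49.84.4: longest match 62.48.0.0/13 -> Router M
62.54.211.87: longest match 62.48.0.0/13 -> Router M

yes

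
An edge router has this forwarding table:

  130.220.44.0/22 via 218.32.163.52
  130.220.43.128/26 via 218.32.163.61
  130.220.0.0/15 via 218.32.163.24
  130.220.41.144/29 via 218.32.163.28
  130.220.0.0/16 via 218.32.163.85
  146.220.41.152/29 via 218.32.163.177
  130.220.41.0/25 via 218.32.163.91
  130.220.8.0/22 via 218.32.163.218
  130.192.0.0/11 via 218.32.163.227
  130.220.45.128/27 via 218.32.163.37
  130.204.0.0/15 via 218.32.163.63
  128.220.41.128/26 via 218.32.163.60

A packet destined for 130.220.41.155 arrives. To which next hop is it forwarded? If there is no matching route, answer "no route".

218.32.163.85

Routes whose prefix contains 130.220.41.155:
  130.192.0.0/11 (130.192.0.0 - 130.223.255.255) -> 218.32.163.227
  130.220.0.0/15 (130.220.0.0 - 130.221.255.255) -> 218.32.163.24
  130.220.0.0/16 (130.220.0.0 - 130.220.255.255) -> 218.32.163.85
More-specific entries that do NOT match:
  130.220.41.144/29 (130.220.41.144 - 130.220.41.151) does not contain 130.220.41.155
  146.220.41.152/29 (146.220.41.152 - 146.220.41.159) does not contain 130.220.41.155
  130.220.45.128/27 (130.220.45.128 - 130.220.45.159) does not contain 130.220.41.155
  130.220.43.128/26 (130.220.43.128 - 130.220.43.191) does not contain 130.220.41.155
  128.220.41.128/26 (128.220.41.128 - 128.220.41.191) does not contain 130.220.41.155
  130.220.41.0/25 (130.220.41.0 - 130.220.41.127) does not contain 130.220.41.155
  130.220.44.0/22 (130.220.44.0 - 130.220.47.255) does not contain 130.220.41.155
  130.220.8.0/22 (130.220.8.0 - 130.220.11.255) does not contain 130.220.41.155
Longest matching prefix is /16 -> next hop 218.32.163.85.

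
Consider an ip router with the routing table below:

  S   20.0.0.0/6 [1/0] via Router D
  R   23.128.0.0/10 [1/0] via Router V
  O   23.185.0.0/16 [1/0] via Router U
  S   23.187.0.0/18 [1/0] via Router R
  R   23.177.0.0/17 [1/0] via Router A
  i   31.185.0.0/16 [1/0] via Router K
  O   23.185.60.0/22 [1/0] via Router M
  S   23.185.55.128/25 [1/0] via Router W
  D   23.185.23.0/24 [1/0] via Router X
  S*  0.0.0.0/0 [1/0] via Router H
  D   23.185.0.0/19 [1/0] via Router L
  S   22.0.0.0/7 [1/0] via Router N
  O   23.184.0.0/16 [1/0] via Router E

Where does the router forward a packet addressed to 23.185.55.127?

Routes whose prefix contains 23.185.55.127:
  0.0.0.0/0 (default, matches everything) -> Router H
  20.0.0.0/6 (20.0.0.0 - 23.255.255.255) -> Router D
  22.0.0.0/7 (22.0.0.0 - 23.255.255.255) -> Router N
  23.128.0.0/10 (23.128.0.0 - 23.191.255.255) -> Router V
  23.185.0.0/16 (23.185.0.0 - 23.185.255.255) -> Router U
More-specific entries that do NOT match:
  23.185.55.128/25 (23.185.55.128 - 23.185.55.255) does not contain 23.185.55.127
  23.185.23.0/24 (23.185.23.0 - 23.185.23.255) does not contain 23.185.55.127
  23.185.60.0/22 (23.185.60.0 - 23.185.63.255) does not contain 23.185.55.127
  23.185.0.0/19 (23.185.0.0 - 23.185.31.255) does not contain 23.185.55.127
  23.187.0.0/18 (23.187.0.0 - 23.187.63.255) does not contain 23.185.55.127
  23.177.0.0/17 (23.177.0.0 - 23.177.127.255) does not contain 23.185.55.127
Longest matching prefix is /16 -> next hop Router U.

Router U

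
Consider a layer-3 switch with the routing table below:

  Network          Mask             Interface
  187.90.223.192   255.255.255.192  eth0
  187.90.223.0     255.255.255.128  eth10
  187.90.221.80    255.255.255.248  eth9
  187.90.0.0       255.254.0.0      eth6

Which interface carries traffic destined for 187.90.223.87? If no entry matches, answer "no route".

eth10

Routes whose prefix contains 187.90.223.87:
  187.90.0.0/15 (187.90.0.0 - 187.91.255.255) -> eth6
  187.90.223.0/25 (187.90.223.0 - 187.90.223.127) -> eth10
More-specific entries that do NOT match:
  187.90.221.80/29 (187.90.221.80 - 187.90.221.87) does not contain 187.90.223.87
  187.90.223.192/26 (187.90.223.192 - 187.90.223.255) does not contain 187.90.223.87
Longest matching prefix is /25 -> interface eth10.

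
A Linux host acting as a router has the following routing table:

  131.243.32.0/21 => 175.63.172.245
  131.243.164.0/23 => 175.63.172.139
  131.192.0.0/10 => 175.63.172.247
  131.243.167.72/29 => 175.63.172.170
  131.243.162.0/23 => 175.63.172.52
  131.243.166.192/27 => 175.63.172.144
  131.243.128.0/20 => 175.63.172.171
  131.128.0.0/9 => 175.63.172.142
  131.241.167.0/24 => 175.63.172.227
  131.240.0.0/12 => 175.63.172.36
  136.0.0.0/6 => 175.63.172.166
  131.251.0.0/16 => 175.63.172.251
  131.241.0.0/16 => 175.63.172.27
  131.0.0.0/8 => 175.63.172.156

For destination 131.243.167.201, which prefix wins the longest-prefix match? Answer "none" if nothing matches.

Entries matching 131.243.167.201:
  131.0.0.0/8 (131.0.0.0 - 131.255.255.255)
  131.128.0.0/9 (131.128.0.0 - 131.255.255.255)
  131.192.0.0/10 (131.192.0.0 - 131.255.255.255)
  131.240.0.0/12 (131.240.0.0 - 131.255.255.255)
Most specific is 131.240.0.0/12.

131.240.0.0/12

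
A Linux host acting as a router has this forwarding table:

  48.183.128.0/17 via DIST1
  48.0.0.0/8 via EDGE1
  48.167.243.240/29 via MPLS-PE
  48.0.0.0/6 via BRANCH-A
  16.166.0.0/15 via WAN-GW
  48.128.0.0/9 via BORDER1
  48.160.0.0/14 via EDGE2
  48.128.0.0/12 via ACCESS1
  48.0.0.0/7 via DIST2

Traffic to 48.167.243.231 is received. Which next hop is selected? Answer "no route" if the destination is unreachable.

Routes whose prefix contains 48.167.243.231:
  48.0.0.0/6 (48.0.0.0 - 51.255.255.255) -> BRANCH-A
  48.0.0.0/7 (48.0.0.0 - 49.255.255.255) -> DIST2
  48.0.0.0/8 (48.0.0.0 - 48.255.255.255) -> EDGE1
  48.128.0.0/9 (48.128.0.0 - 48.255.255.255) -> BORDER1
More-specific entries that do NOT match:
  48.167.243.240/29 (48.167.243.240 - 48.167.243.247) does not contain 48.167.243.231
  48.183.128.0/17 (48.183.128.0 - 48.183.255.255) does not contain 48.167.243.231
  16.166.0.0/15 (16.166.0.0 - 16.167.255.255) does not contain 48.167.243.231
  48.160.0.0/14 (48.160.0.0 - 48.163.255.255) does not contain 48.167.243.231
  48.128.0.0/12 (48.128.0.0 - 48.143.255.255) does not contain 48.167.243.231
Longest matching prefix is /9 -> next hop BORDER1.

BORDER1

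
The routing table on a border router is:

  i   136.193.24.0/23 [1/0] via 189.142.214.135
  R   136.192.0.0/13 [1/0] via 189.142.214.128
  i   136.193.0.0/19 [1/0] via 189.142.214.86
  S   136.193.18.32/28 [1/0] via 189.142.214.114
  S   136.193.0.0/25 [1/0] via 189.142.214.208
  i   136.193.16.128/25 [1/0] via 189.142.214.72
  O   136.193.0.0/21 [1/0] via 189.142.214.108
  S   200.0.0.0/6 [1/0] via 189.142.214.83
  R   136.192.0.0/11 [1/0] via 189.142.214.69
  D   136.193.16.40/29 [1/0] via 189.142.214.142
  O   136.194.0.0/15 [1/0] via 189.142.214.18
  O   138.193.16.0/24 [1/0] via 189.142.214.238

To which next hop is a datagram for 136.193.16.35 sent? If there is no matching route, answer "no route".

189.142.214.86

Routes whose prefix contains 136.193.16.35:
  136.192.0.0/11 (136.192.0.0 - 136.223.255.255) -> 189.142.214.69
  136.192.0.0/13 (136.192.0.0 - 136.199.255.255) -> 189.142.214.128
  136.193.0.0/19 (136.193.0.0 - 136.193.31.255) -> 189.142.214.86
More-specific entries that do NOT match:
  136.193.16.40/29 (136.193.16.40 - 136.193.16.47) does not contain 136.193.16.35
  136.193.18.32/28 (136.193.18.32 - 136.193.18.47) does not contain 136.193.16.35
  136.193.0.0/25 (136.193.0.0 - 136.193.0.127) does not contain 136.193.16.35
  136.193.16.128/25 (136.193.16.128 - 136.193.16.255) does not contain 136.193.16.35
  138.193.16.0/24 (138.193.16.0 - 138.193.16.255) does not contain 136.193.16.35
  136.193.24.0/23 (136.193.24.0 - 136.193.25.255) does not contain 136.193.16.35
  136.193.0.0/21 (136.193.0.0 - 136.193.7.255) does not contain 136.193.16.35
Longest matching prefix is /19 -> next hop 189.142.214.86.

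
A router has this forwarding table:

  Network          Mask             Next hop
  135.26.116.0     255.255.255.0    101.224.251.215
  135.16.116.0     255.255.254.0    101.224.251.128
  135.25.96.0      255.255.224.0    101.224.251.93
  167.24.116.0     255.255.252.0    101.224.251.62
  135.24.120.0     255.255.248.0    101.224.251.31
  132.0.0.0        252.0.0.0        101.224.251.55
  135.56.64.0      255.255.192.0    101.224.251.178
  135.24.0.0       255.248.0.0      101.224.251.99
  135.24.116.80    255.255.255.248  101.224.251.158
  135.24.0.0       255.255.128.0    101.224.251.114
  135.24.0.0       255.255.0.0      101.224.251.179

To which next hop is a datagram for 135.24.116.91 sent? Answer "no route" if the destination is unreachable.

101.224.251.114

Routes whose prefix contains 135.24.116.91:
  132.0.0.0/6 (132.0.0.0 - 135.255.255.255) -> 101.224.251.55
  135.24.0.0/13 (135.24.0.0 - 135.31.255.255) -> 101.224.251.99
  135.24.0.0/16 (135.24.0.0 - 135.24.255.255) -> 101.224.251.179
  135.24.0.0/17 (135.24.0.0 - 135.24.127.255) -> 101.224.251.114
More-specific entries that do NOT match:
  135.24.116.80/29 (135.24.116.80 - 135.24.116.87) does not contain 135.24.116.91
  135.26.116.0/24 (135.26.116.0 - 135.26.116.255) does not contain 135.24.116.91
  135.16.116.0/23 (135.16.116.0 - 135.16.117.255) does not contain 135.24.116.91
  167.24.116.0/22 (167.24.116.0 - 167.24.119.255) does not contain 135.24.116.91
  135.24.120.0/21 (135.24.120.0 - 135.24.127.255) does not contain 135.24.116.91
  135.25.96.0/19 (135.25.96.0 - 135.25.127.255) does not contain 135.24.116.91
  135.56.64.0/18 (135.56.64.0 - 135.56.127.255) does not contain 135.24.116.91
Longest matching prefix is /17 -> next hop 101.224.251.114.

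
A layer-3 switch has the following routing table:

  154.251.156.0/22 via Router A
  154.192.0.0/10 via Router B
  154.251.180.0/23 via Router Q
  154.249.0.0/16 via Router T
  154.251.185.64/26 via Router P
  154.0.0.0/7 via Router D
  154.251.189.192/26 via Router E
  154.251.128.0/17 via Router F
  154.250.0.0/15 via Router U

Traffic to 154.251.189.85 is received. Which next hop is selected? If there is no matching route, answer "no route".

Routes whose prefix contains 154.251.189.85:
  154.0.0.0/7 (154.0.0.0 - 155.255.255.255) -> Router D
  154.192.0.0/10 (154.192.0.0 - 154.255.255.255) -> Router B
  154.250.0.0/15 (154.250.0.0 - 154.251.255.255) -> Router U
  154.251.128.0/17 (154.251.128.0 - 154.251.255.255) -> Router F
More-specific entries that do NOT match:
  154.251.185.64/26 (154.251.185.64 - 154.251.185.127) does not contain 154.251.189.85
  154.251.189.192/26 (154.251.189.192 - 154.251.189.255) does not contain 154.251.189.85
  154.251.180.0/23 (154.251.180.0 - 154.251.181.255) does not contain 154.251.189.85
  154.251.156.0/22 (154.251.156.0 - 154.251.159.255) does not contain 154.251.189.85
Longest matching prefix is /17 -> next hop Router F.

Router F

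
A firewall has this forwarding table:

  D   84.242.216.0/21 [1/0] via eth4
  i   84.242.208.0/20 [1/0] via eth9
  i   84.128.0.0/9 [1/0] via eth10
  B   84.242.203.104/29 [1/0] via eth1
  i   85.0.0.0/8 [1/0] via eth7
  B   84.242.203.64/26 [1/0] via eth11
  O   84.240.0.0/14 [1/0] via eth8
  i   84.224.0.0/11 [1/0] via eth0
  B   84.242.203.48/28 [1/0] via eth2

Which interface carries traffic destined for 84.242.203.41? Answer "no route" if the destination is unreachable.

Routes whose prefix contains 84.242.203.41:
  84.128.0.0/9 (84.128.0.0 - 84.255.255.255) -> eth10
  84.224.0.0/11 (84.224.0.0 - 84.255.255.255) -> eth0
  84.240.0.0/14 (84.240.0.0 - 84.243.255.255) -> eth8
More-specific entries that do NOT match:
  84.242.203.104/29 (84.242.203.104 - 84.242.203.111) does not contain 84.242.203.41
  84.242.203.48/28 (84.242.203.48 - 84.242.203.63) does not contain 84.242.203.41
  84.242.203.64/26 (84.242.203.64 - 84.242.203.127) does not contain 84.242.203.41
  84.242.216.0/21 (84.242.216.0 - 84.242.223.255) does not contain 84.242.203.41
  84.242.208.0/20 (84.242.208.0 - 84.242.223.255) does not contain 84.242.203.41
Longest matching prefix is /14 -> interface eth8.

eth8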